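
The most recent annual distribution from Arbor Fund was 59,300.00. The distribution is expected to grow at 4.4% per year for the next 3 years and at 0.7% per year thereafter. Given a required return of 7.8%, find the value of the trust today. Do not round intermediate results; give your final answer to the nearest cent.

930872.92

D_1 = 61909.20000
D_2 = 64633.20480
D_3 = 67477.06581
Terminal value at year 3: TV = D_3×(1+g_2)/(r−g_2) = 67949.40527/0.071 = 957033.87707
P_0 = D_1/(1+r)^1 + D_2/(1+r)^2 + D_3/(1+r)^3 + TV/(1+r)^3
    = 57429.68460 + 55618.35874 + 53864.16190 + 763960.71875 = 930872.92400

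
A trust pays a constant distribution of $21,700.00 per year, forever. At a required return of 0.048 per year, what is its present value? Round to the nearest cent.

Level perpetuity: PV = C / r = $21,700.00 / 0.048 = $452,083.33

$452083.33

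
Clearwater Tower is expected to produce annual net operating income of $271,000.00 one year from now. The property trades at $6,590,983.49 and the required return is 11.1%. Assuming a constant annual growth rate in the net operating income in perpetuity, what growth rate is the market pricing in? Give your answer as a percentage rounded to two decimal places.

P = D₁/(r−g) ⇒ g = r − D₁/P = 0.111 − $271,000.00/$6,590,983.49 = 0.069883

6.99%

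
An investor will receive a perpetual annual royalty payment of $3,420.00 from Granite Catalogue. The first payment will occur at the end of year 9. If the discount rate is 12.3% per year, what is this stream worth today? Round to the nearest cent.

Value at end of year 8: C / r = $3,420.00 / 0.123 = $27,804.8780
Discount to today: PV = $27,804.8780 / (1 + 0.123)^8 = $27,804.8780 / 2.529520 = $10,992.16

$10992.16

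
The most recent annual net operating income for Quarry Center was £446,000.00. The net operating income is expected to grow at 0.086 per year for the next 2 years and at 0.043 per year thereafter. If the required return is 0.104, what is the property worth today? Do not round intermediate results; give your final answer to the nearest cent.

D_1 = 484356.00000
D_2 = 526010.61600
Terminal value at year 2: TV = D_2×(1+g_2)/(r−g_2) = 548629.07249/0.061 = 8993919.22111
P_0 = D_1/(1+r)^1 + D_2/(1+r)^2 + TV/(1+r)^2
    = 438728.26087 + 431575.08270 + 7379226.41409 = 8249529.75766

£8249529.76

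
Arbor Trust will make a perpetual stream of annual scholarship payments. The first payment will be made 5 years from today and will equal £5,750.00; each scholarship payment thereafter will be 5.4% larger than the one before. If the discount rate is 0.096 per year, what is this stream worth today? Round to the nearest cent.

Value at end of year 4: C₁ / (r − g) = £5,750.00 / (0.096 − 0.054) = £136,904.7619
Discount to today: PV = £136,904.7619 / (1 + 0.096)^4 = £136,904.7619 / 1.442920 = £94,880.36

£94880.36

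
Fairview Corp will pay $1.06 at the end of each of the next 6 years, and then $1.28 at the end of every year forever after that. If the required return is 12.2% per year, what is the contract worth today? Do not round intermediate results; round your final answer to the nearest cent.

$9.59

PV of 6-year annuity: $1.06 × [1 − (1+0.122)^−6] / 0.122 = 4.33352
Perpetuity value at year 6: $1.28 / 0.122 = 10.49180
PV of perpetuity: 10.49180 / (1+0.122)^6 = 5.25888
Total PV = 4.33352 + 5.25888 = 9.59239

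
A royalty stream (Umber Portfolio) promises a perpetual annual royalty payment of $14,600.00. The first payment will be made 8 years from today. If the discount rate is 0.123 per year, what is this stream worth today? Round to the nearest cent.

$52697.43

Value at end of year 7: C / r = $14,600.00 / 0.123 = $118,699.1870
Discount to today: PV = $118,699.1870 / (1 + 0.123)^7 = $118,699.1870 / 2.252466 = $52,697.43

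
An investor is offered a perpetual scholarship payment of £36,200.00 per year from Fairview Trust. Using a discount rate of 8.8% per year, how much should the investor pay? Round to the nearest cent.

Level perpetuity: PV = C / r = £36,200.00 / 0.088 = £411,363.64

£411363.64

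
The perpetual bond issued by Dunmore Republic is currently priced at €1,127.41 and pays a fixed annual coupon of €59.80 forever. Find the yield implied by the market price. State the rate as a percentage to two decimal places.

P = C/r ⇒ r = C/P = €59.80/€1,127.41 = 0.053042

5.30%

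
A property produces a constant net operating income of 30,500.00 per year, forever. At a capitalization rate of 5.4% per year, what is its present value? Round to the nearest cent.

564814.81

Level perpetuity: PV = C / r = 30,500.00 / 0.054 = 564,814.81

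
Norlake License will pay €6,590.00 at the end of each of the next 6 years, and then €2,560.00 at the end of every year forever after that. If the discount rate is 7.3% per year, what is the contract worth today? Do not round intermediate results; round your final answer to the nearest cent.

PV of 6-year annuity: €6,590.00 × [1 − (1+0.073)^−6] / 0.073 = 31122.68229
Perpetuity value at year 6: €2,560.00 / 0.073 = 35068.49315
PV of perpetuity: 35068.49315 / (1+0.073)^6 = 22978.34646
Total PV = 31122.68229 + 22978.34646 = 54101.02875

€54101.03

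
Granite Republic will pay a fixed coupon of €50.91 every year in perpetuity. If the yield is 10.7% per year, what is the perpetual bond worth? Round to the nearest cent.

Level perpetuity: PV = C / r = €50.91 / 0.107 = €475.79

€475.79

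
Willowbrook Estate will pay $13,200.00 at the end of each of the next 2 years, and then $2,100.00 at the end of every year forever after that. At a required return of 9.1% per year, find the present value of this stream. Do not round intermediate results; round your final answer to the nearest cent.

PV of 2-year annuity: $13,200.00 × [1 − (1+0.091)^−2] / 0.091 = 23188.81004
Perpetuity value at year 2: $2,100.00 / 0.091 = 23076.92308
PV of perpetuity: 23076.92308 / (1+0.091)^2 = 19387.79421
Total PV = 23188.81004 + 19387.79421 = 42576.60424

$42576.60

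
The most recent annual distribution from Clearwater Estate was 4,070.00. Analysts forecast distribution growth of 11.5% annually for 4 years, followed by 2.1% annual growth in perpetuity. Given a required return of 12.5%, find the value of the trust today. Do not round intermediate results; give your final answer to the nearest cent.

54476.02

D_1 = 4538.05000
D_2 = 5059.92575
D_3 = 5641.81721
D_4 = 6290.62619
Terminal value at year 4: TV = D_4×(1+g_2)/(r−g_2) = 6422.72934/0.104 = 61757.01289
P_0 = D_1/(1+r)^1 + D_2/(1+r)^2 + D_3/(1+r)^3 + D_4/(1+r)^4 + TV/(1+r)^4
    = 4033.82222 + 3997.96602 + 3962.42855 + 3927.20696 + 38554.59912 = 54476.02287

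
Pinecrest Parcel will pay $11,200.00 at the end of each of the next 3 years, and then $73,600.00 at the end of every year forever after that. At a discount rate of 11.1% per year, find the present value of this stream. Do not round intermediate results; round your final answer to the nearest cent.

$510840.09

PV of 3-year annuity: $11,200.00 × [1 − (1+0.111)^−3] / 0.111 = 27322.07270
Perpetuity value at year 3: $73,600.00 / 0.111 = 663063.06306
PV of perpetuity: 663063.06306 / (1+0.111)^3 = 483518.01387
Total PV = 27322.07270 + 483518.01387 = 510840.08658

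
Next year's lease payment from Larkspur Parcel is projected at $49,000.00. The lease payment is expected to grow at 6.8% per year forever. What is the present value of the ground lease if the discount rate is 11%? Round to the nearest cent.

$1166666.67

Growing perpetuity: P = D₁ / (r − g) = $49,000.0000 / (0.11 − 0.068) = $1,166,666.67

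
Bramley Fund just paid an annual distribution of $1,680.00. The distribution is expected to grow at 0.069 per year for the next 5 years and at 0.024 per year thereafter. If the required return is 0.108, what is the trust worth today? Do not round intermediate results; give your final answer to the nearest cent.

D_1 = 1795.92000
D_2 = 1919.83848
D_3 = 2052.30734
D_4 = 2193.91654
D_5 = 2345.29678
Terminal value at year 5: TV = D_5×(1+g_2)/(r−g_2) = 2401.58391/0.084 = 28590.28459
P_0 = D_1/(1+r)^1 + D_2/(1+r)^2 + D_3/(1+r)^3 + D_4/(1+r)^4 + D_5/(1+r)^5 + TV/(1+r)^5
    = 1620.86643 + 1563.81427 + 1508.77026 + 1455.66373 + 1404.42647 + 17120.62743 = 24674.16858

$24674.17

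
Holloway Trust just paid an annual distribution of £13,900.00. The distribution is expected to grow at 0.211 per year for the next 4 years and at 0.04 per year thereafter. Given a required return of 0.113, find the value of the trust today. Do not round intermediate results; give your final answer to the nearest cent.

£346502.12

D_1 = 16832.90000
D_2 = 20384.64190
D_3 = 24685.80134
D_4 = 29894.50542
Terminal value at year 4: TV = D_4×(1+g_2)/(r−g_2) = 31090.28564/0.073 = 425894.32385
P_0 = D_1/(1+r)^1 + D_2/(1+r)^2 + D_3/(1+r)^3 + D_4/(1+r)^4 + TV/(1+r)^4
    = 15123.89937 + 16455.56347 + 17904.48100 + 19480.97619 + 277537.19500 = 346502.11503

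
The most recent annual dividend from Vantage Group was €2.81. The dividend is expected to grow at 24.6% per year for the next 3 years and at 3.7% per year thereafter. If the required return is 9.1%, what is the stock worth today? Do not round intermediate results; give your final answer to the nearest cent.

D_1 = 3.50126
D_2 = 4.36257
D_3 = 5.43576
Terminal value at year 3: TV = D_3×(1+g_2)/(r−g_2) = 5.63689/0.054 = 104.38677
P_0 = D_1/(1+r)^1 + D_2/(1+r)^2 + D_3/(1+r)^3 + TV/(1+r)^3
    = 3.20922 + 3.66516 + 4.18587 + 80.38429 = 91.44455

€91.44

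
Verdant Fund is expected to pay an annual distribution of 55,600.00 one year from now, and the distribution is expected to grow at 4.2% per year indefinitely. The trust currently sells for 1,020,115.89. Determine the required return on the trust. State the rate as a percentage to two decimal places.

P = D₁/(r − g) ⇒ r = D₁/P + g = 55,600.0000/1,020,115.89 + 0.042 = 0.054504 + 0.042 = 0.096504

9.65%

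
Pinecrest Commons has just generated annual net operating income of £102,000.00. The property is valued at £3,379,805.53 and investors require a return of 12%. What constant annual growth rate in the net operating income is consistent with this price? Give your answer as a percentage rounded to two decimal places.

P = D₀(1+g)/(r−g) ⇒ P(r−g) = D₀(1+g) ⇒ g(P+D₀) = P·r − D₀
g = (P·r − D₀)/(P + D₀) = (£3,379,805.53×0.12 − £102,000.00) / (£3,379,805.53 + £102,000.00) = 0.087189

8.72%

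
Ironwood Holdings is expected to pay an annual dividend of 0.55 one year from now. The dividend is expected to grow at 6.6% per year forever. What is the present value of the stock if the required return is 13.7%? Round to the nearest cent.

Growing perpetuity: P = D₁ / (r − g) = 0.5500 / (0.137 − 0.066) = 7.75

7.75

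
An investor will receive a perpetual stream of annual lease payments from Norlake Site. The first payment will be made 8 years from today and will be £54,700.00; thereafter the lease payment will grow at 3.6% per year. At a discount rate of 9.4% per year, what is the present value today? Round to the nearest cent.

£502849.57

Value at end of year 7: C₁ / (r − g) = £54,700.00 / (0.094 − 0.036) = £943,103.4483
Discount to today: PV = £943,103.4483 / (1 + 0.094)^7 = £943,103.4483 / 1.875518 = £502,849.57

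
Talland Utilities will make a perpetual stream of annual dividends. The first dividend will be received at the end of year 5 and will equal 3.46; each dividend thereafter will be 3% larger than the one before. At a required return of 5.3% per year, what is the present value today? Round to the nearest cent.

Value at end of year 4: C₁ / (r − g) = 3.46 / (0.053 − 0.03) = 150.4348
Discount to today: PV = 150.4348 / (1 + 0.053)^4 = 150.4348 / 1.229457 = 122.36

122.36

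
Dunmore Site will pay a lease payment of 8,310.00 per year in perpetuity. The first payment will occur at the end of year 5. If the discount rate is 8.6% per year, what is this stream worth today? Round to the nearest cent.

69467.76

Value at end of year 4: C / r = 8,310.00 / 0.086 = 96,627.9070
Discount to today: PV = 96,627.9070 / (1 + 0.086)^4 = 96,627.9070 / 1.390975 = 69,467.76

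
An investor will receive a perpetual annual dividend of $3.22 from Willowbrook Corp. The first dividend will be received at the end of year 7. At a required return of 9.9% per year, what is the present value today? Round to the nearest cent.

$18.46

Value at end of year 6: C / r = $3.22 / 0.099 = $32.5253
Discount to today: PV = $32.5253 / (1 + 0.099)^6 = $32.5253 / 1.761920 = $18.46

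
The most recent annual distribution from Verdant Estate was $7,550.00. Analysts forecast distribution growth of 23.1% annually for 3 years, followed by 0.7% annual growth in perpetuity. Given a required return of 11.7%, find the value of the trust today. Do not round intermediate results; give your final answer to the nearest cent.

$120107.93

D_1 = 9294.05000
D_2 = 11440.97555
D_3 = 14083.84090
Terminal value at year 3: TV = D_3×(1+g_2)/(r−g_2) = 14182.42779/0.11 = 128931.16171
P_0 = D_1/(1+r)^1 + D_2/(1+r)^2 + D_3/(1+r)^3 + TV/(1+r)^3
    = 8320.54611 + 9169.73344 + 10105.58806 + 92512.06529 = 120107.93290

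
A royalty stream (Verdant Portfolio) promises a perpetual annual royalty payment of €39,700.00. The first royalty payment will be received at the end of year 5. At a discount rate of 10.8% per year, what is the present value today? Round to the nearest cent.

Value at end of year 4: C / r = €39,700.00 / 0.108 = €367,592.5926
Discount to today: PV = €367,592.5926 / (1 + 0.108)^4 = €367,592.5926 / 1.507159 = €243,897.70

€243897.70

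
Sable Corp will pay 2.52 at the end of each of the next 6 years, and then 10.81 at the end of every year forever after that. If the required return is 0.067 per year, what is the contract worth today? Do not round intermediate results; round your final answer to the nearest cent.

PV of 6-year annuity: 2.52 × [1 − (1+0.067)^−6] / 0.067 = 12.12374
Perpetuity value at year 6: 10.81 / 0.067 = 161.34328
PV of perpetuity: 161.34328 / (1+0.067)^6 = 109.33630
Total PV = 12.12374 + 109.33630 = 121.46004

121.46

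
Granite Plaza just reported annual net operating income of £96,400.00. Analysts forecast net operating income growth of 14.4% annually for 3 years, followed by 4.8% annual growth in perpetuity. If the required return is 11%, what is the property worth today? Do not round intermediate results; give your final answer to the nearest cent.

£2091120.76

D_1 = 110281.60000
D_2 = 126162.15040
D_3 = 144329.50006
Terminal value at year 3: TV = D_3×(1+g_2)/(r−g_2) = 151257.31606/0.062 = 2439634.13001
P_0 = D_1/(1+r)^1 + D_2/(1+r)^2 + D_3/(1+r)^3 + TV/(1+r)^3
    = 99352.79279 + 102396.03149 + 105532.48651 + 1783839.44939 = 2091120.76018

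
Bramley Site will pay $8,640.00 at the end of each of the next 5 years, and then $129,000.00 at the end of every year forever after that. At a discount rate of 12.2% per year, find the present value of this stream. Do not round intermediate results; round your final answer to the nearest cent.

$625647.28

PV of 5-year annuity: $8,640.00 × [1 − (1+0.122)^−5] / 0.122 = 30991.56862
Perpetuity value at year 5: $129,000.00 / 0.122 = 1057377.04918
PV of perpetuity: 1057377.04918 / (1+0.122)^5 = 594655.71220
Total PV = 30991.56862 + 594655.71220 = 625647.28081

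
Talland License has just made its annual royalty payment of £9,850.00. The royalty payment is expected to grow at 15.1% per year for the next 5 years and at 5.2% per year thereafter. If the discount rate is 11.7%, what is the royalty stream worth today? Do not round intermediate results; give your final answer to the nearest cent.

D_1 = 11337.35000
D_2 = 13049.28985
D_3 = 15019.73262
D_4 = 17287.71224
D_5 = 19898.15679
Terminal value at year 5: TV = D_5×(1+g_2)/(r−g_2) = 20932.86094/0.065 = 322044.01453
P_0 = D_1/(1+r)^1 + D_2/(1+r)^2 + D_3/(1+r)^3 + D_4/(1+r)^4 + D_5/(1+r)^5 + TV/(1+r)^5
    = 10149.82095 + 10458.76805 + 10777.11909 + 11105.16032 + 11443.18668 + 185203.57525 = 239137.63035

£239137.63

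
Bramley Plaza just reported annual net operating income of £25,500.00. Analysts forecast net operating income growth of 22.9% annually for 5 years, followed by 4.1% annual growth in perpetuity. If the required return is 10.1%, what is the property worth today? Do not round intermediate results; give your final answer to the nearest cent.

£946256.66

D_1 = 31339.50000
D_2 = 38516.24550
D_3 = 47336.46572
D_4 = 58176.51637
D_5 = 71498.93862
Terminal value at year 5: TV = D_5×(1+g_2)/(r−g_2) = 74430.39510/0.06 = 1240506.58502
P_0 = D_1/(1+r)^1 + D_2/(1+r)^2 + D_3/(1+r)^3 + D_4/(1+r)^4 + D_5/(1+r)^5 + TV/(1+r)^5
    = 28464.57766 + 31773.81103 + 35467.76907 + 39591.17910 + 44193.96832 + 766765.35032 = 946256.65550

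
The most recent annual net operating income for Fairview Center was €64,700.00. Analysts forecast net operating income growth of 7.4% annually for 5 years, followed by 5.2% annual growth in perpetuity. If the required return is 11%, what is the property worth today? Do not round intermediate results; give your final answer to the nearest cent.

€1288525.65

D_1 = 69487.80000
D_2 = 74629.89720
D_3 = 80152.50959
D_4 = 86083.79530
D_5 = 92453.99616
Terminal value at year 5: TV = D_5×(1+g_2)/(r−g_2) = 97261.60396/0.058 = 1676924.20612
P_0 = D_1/(1+r)^1 + D_2/(1+r)^2 + D_3/(1+r)^3 + D_4/(1+r)^4 + D_5/(1+r)^5 + TV/(1+r)^5
    = 62601.62162 + 60571.29876 + 58606.82420 + 56706.06234 + 54866.94680 + 995172.89718 = 1288525.65090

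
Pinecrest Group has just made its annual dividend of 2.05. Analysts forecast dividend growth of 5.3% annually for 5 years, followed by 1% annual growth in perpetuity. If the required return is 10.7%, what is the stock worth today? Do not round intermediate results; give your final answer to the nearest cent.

25.47

D_1 = 2.15865
D_2 = 2.27306
D_3 = 2.39353
D_4 = 2.52039
D_5 = 2.65397
Terminal value at year 5: TV = D_5×(1+g_2)/(r−g_2) = 2.68051/0.097 = 27.63410
P_0 = D_1/(1+r)^1 + D_2/(1+r)^2 + D_3/(1+r)^3 + D_4/(1+r)^4 + D_5/(1+r)^5 + TV/(1+r)^5
    = 1.95000 + 1.85488 + 1.76440 + 1.67833 + 1.59646 + 16.62292 = 25.46698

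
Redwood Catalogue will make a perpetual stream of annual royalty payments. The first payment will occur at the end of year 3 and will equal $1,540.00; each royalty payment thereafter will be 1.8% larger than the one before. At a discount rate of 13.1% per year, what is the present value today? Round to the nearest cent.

$10654.11

Value at end of year 2: C₁ / (r − g) = $1,540.00 / (0.131 − 0.018) = $13,628.3186
Discount to today: PV = $13,628.3186 / (1 + 0.131)^2 = $13,628.3186 / 1.279161 = $10,654.11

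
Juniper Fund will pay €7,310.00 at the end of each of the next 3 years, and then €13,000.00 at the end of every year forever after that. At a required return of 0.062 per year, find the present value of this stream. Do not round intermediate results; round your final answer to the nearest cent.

€194524.09

PV of 3-year annuity: €7,310.00 × [1 − (1+0.062)^−3] / 0.062 = 19467.63841
Perpetuity value at year 3: €13,000.00 / 0.062 = 209677.41935
PV of perpetuity: 209677.41935 / (1+0.062)^3 = 175056.44818
Total PV = 19467.63841 + 175056.44818 = 194524.08659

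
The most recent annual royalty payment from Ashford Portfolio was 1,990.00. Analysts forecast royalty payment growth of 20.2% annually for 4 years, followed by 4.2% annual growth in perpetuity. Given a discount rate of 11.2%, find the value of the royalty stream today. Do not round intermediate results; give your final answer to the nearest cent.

D_1 = 2391.98000
D_2 = 2875.15996
D_3 = 3455.94227
D_4 = 4154.04261
Terminal value at year 4: TV = D_4×(1+g_2)/(r−g_2) = 4328.51240/0.07 = 61835.89144
P_0 = D_1/(1+r)^1 + D_2/(1+r)^2 + D_3/(1+r)^3 + D_4/(1+r)^4 + TV/(1+r)^4
    = 2151.06115 + 2325.15783 + 2513.34506 + 2716.76328 + 40440.96192 = 50147.28923

50147.29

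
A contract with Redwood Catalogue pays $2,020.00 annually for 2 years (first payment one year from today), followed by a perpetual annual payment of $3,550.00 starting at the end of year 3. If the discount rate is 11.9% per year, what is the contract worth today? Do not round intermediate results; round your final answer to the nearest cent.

PV of 2-year annuity: $2,020.00 × [1 − (1+0.119)^−2] / 0.119 = 3418.39428
Perpetuity value at year 2: $3,550.00 / 0.119 = 29831.93277
PV of perpetuity: 29831.93277 / (1+0.119)^2 = 23824.35867
Total PV = 3418.39428 + 23824.35867 = 27242.75295

$27242.75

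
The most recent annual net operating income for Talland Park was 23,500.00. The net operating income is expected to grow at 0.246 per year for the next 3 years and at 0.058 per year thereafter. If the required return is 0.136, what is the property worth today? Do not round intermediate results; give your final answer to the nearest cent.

D_1 = 29281.00000
D_2 = 36484.12600
D_3 = 45459.22100
Terminal value at year 3: TV = D_3×(1+g_2)/(r−g_2) = 48095.85581/0.078 = 616613.53607
P_0 = D_1/(1+r)^1 + D_2/(1+r)^2 + D_3/(1+r)^3 + TV/(1+r)^3
    = 25775.52817 + 28271.39797 + 31008.94531 + 420608.51463 = 505664.38609

505664.39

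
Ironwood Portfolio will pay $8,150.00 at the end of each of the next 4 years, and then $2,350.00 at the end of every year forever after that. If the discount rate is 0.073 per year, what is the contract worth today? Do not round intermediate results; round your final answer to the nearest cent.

PV of 4-year annuity: $8,150.00 × [1 − (1+0.073)^−4] / 0.073 = 27419.83610
Perpetuity value at year 4: $2,350.00 / 0.073 = 32191.78082
PV of perpetuity: 32191.78082 / (1+0.073)^4 = 24285.44771
Total PV = 27419.83610 + 24285.44771 = 51705.28382

$51705.28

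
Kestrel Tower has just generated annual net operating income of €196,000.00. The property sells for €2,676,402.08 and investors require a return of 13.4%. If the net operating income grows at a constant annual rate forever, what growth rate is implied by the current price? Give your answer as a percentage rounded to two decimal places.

5.66%

P = D₀(1+g)/(r−g) ⇒ P(r−g) = D₀(1+g) ⇒ g(P+D₀) = P·r − D₀
g = (P·r − D₀)/(P + D₀) = (€2,676,402.08×0.134 − €196,000.00) / (€2,676,402.08 + €196,000.00) = 0.056621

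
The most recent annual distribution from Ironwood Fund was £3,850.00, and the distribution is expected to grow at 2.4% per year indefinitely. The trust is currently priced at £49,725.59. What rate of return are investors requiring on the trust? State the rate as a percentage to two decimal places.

10.33%

D₁ = £3,850.00 × 1.024 = £3,942.4000
P = D₁/(r − g) ⇒ r = D₁/P + g = £3,942.4000/£49,725.59 + 0.024 = 0.079283 + 0.024 = 0.103283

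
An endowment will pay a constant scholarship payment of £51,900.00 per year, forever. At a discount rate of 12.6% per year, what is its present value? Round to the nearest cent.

£411904.76

Level perpetuity: PV = C / r = £51,900.00 / 0.126 = £411,904.76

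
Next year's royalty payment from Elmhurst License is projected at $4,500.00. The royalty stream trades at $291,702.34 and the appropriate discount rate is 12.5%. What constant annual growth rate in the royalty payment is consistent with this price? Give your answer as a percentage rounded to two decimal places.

10.96%

P = D₁/(r−g) ⇒ g = r − D₁/P = 0.125 − $4,500.00/$291,702.34 = 0.109573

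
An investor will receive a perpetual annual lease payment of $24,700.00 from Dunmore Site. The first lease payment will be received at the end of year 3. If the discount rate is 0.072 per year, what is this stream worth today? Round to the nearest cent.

$298521.00

Value at end of year 2: C / r = $24,700.00 / 0.072 = $343,055.5556
Discount to today: PV = $343,055.5556 / (1 + 0.072)^2 = $343,055.5556 / 1.149184 = $298,521.00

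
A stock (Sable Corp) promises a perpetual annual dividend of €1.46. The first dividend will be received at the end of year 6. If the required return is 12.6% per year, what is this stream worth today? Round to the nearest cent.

Value at end of year 5: C / r = €1.46 / 0.126 = €11.5873
Discount to today: PV = €11.5873 / (1 + 0.126)^5 = €11.5873 / 1.810056 = €6.40

€6.40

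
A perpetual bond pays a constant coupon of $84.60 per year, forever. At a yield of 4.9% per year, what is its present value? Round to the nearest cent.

Level perpetuity: PV = C / r = $84.60 / 0.049 = $1,726.53

$1726.53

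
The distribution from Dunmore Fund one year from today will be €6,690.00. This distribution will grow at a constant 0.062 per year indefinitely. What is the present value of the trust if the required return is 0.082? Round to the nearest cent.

€334500.00

Growing perpetuity: P = D₁ / (r − g) = €6,690.0000 / (0.082 − 0.062) = €334,500.00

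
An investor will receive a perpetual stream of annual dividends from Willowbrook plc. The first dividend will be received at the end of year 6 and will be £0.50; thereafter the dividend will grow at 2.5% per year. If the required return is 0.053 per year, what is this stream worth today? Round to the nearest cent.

Value at end of year 5: C₁ / (r − g) = £0.50 / (0.053 − 0.025) = £17.8571
Discount to today: PV = £17.8571 / (1 + 0.053)^5 = £17.8571 / 1.294619 = £13.79

£13.79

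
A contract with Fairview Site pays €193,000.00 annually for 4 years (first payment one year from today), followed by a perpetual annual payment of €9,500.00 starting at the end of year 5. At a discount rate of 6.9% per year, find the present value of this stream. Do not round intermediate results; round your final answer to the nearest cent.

PV of 4-year annuity: €193,000.00 × [1 − (1+0.069)^−4] / 0.069 = 655210.29415
Perpetuity value at year 4: €9,500.00 / 0.069 = 137681.15942
PV of perpetuity: 137681.15942 / (1+0.069)^4 = 105429.87551
Total PV = 655210.29415 + 105429.87551 = 760640.16966

€760640.17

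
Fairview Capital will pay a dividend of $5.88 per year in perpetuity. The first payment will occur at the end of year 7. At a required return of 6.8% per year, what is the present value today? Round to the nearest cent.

Value at end of year 6: C / r = $5.88 / 0.068 = $86.4706
Discount to today: PV = $86.4706 / (1 + 0.068)^6 = $86.4706 / 1.483978 = $58.27

$58.27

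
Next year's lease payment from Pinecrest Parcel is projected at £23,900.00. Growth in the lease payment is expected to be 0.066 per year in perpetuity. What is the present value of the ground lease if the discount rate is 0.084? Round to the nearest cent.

Growing perpetuity: P = D₁ / (r − g) = £23,900.0000 / (0.084 − 0.066) = £1,327,777.78

£1327777.78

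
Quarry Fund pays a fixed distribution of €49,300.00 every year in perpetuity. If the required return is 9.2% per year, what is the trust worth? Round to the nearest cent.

€535869.57

Level perpetuity: PV = C / r = €49,300.00 / 0.092 = €535,869.57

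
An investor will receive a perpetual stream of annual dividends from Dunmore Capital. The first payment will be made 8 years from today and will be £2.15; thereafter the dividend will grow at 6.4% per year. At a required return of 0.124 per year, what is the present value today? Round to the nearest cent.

£15.81

Value at end of year 7: C₁ / (r − g) = £2.15 / (0.124 − 0.064) = £35.8333
Discount to today: PV = £35.8333 / (1 + 0.124)^7 = £35.8333 / 2.266544 = £15.81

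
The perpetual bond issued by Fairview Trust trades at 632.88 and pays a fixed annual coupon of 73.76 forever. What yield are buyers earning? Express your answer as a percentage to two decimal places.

11.65%

P = C/r ⇒ r = C/P = 73.76/632.88 = 0.116547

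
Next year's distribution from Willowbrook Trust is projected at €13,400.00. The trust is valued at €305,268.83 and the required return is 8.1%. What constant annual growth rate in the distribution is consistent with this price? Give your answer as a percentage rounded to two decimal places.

P = D₁/(r−g) ⇒ g = r − D₁/P = 0.081 − €13,400.00/€305,268.83 = 0.037104

3.71%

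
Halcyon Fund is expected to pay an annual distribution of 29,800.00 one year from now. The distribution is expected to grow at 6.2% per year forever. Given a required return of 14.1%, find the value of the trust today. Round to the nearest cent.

377215.19

Growing perpetuity: P = D₁ / (r − g) = 29,800.0000 / (0.141 − 0.062) = 377,215.19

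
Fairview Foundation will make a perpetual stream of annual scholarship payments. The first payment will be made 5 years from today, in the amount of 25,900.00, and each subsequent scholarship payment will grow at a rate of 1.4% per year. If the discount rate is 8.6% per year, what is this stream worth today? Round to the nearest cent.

Value at end of year 4: C₁ / (r − g) = 25,900.00 / (0.086 − 0.014) = 359,722.2222
Discount to today: PV = 359,722.2222 / (1 + 0.086)^4 = 359,722.2222 / 1.390975 = 258,611.58

258611.58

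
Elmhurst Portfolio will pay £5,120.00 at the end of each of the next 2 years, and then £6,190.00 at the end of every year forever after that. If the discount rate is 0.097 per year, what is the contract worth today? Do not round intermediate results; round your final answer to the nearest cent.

£61949.90

PV of 2-year annuity: £5,120.00 × [1 − (1+0.097)^−2] / 0.097 = 8921.85450
Perpetuity value at year 2: £6,190.00 / 0.097 = 63814.43299
PV of perpetuity: 63814.43299 / (1+0.097)^2 = 53028.05031
Total PV = 8921.85450 + 53028.05031 = 61949.90480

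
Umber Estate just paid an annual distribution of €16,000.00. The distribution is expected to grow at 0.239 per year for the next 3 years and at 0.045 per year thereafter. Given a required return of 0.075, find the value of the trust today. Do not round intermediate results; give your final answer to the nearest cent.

€917495.46

D_1 = 19824.00000
D_2 = 24561.93600
D_3 = 30432.23870
Terminal value at year 3: TV = D_3×(1+g_2)/(r−g_2) = 31801.68945/0.03 = 1060056.31486
P_0 = D_1/(1+r)^1 + D_2/(1+r)^2 + D_3/(1+r)^3 + TV/(1+r)^3
    = 18440.93023 + 21254.24424 + 24496.75220 + 853303.53492 = 917495.46159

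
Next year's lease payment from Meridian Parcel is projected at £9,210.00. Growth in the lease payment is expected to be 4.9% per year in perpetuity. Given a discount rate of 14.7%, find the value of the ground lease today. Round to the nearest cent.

Growing perpetuity: P = D₁ / (r − g) = £9,210.0000 / (0.147 − 0.049) = £93,979.59

£93979.59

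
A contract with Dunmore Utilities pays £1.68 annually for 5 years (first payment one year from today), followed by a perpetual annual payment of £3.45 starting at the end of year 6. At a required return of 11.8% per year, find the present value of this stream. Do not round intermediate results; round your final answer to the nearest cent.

PV of 5-year annuity: £1.68 × [1 − (1+0.118)^−5] / 0.118 = 6.08615
Perpetuity value at year 5: £3.45 / 0.118 = 29.23729
PV of perpetuity: 29.23729 / (1+0.118)^5 = 16.73894
Total PV = 6.08615 + 16.73894 = 22.82509

£22.83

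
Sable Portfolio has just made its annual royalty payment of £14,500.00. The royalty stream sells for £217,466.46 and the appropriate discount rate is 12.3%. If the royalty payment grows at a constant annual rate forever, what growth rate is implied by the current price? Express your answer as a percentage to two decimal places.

P = D₀(1+g)/(r−g) ⇒ P(r−g) = D₀(1+g) ⇒ g(P+D₀) = P·r − D₀
g = (P·r − D₀)/(P + D₀) = (£217,466.46×0.123 − £14,500.00) / (£217,466.46 + £14,500.00) = 0.052802

5.28%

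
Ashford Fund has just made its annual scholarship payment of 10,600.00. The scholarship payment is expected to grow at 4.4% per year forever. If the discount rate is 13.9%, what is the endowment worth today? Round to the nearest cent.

116488.42

D₁ = D₀ × (1 + g) = 10,600.00 × 1.044 = 11,066.4000
Growing perpetuity: P = D₁ / (r − g) = 11,066.4000 / (0.139 − 0.044) = 116,488.42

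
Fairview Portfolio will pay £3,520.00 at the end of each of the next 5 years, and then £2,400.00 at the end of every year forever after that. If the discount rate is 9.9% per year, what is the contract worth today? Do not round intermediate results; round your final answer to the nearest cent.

PV of 5-year annuity: £3,520.00 × [1 − (1+0.099)^−5] / 0.099 = 13377.72777
Perpetuity value at year 5: £2,400.00 / 0.099 = 24242.42424
PV of perpetuity: 24242.42424 / (1+0.099)^5 = 15121.24622
Total PV = 13377.72777 + 15121.24622 = 28498.97399

£28498.97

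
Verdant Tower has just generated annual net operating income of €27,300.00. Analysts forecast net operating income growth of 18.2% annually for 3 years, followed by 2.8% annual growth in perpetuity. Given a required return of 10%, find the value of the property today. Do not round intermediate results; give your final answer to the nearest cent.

€578341.32

D_1 = 32268.60000
D_2 = 38141.48520
D_3 = 45083.23551
Terminal value at year 3: TV = D_3×(1+g_2)/(r−g_2) = 46345.56610/0.072 = 643688.41806
P_0 = D_1/(1+r)^1 + D_2/(1+r)^2 + D_3/(1+r)^3 + TV/(1+r)^3
    = 29335.09091 + 31521.88860 + 33871.70211 + 483612.63566 = 578341.31727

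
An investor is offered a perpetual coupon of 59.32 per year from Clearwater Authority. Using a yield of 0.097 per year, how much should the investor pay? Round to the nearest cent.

Level perpetuity: PV = C / r = 59.32 / 0.097 = 611.55

611.55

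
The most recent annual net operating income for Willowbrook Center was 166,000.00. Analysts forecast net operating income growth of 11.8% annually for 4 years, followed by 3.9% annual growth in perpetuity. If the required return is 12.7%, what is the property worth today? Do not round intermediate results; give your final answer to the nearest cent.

D_1 = 185588.00000
D_2 = 207487.38400
D_3 = 231970.89531
D_4 = 259343.46096
Terminal value at year 4: TV = D_4×(1+g_2)/(r−g_2) = 269457.85594/0.088 = 3062021.09018
P_0 = D_1/(1+r)^1 + D_2/(1+r)^2 + D_3/(1+r)^3 + D_4/(1+r)^4 + TV/(1+r)^4
    = 164674.35670 + 163359.29972 + 162054.74454 + 160760.60727 + 1898071.26082 = 2548920.26904

2548920.27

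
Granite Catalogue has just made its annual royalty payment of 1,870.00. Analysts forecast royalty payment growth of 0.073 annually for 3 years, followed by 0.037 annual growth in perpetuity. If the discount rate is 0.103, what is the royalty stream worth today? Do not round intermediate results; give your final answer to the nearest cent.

32359.19

D_1 = 2006.51000
D_2 = 2152.98523
D_3 = 2310.15315
Terminal value at year 3: TV = D_3×(1+g_2)/(r−g_2) = 2395.62882/0.066 = 36297.40634
P_0 = D_1/(1+r)^1 + D_2/(1+r)^2 + D_3/(1+r)^3 + TV/(1+r)^3
    = 1819.13871 + 1769.66078 + 1721.52857 + 27048.86560 = 32359.19366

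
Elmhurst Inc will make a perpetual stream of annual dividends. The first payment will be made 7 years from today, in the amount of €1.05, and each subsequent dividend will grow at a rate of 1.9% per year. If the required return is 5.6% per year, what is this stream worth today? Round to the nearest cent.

€20.46

Value at end of year 6: C₁ / (r − g) = €1.05 / (0.056 − 0.019) = €28.3784
Discount to today: PV = €28.3784 / (1 + 0.056)^6 = €28.3784 / 1.386703 = €20.46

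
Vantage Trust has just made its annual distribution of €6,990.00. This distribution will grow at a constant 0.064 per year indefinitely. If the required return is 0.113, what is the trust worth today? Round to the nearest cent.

€151782.86

D₁ = D₀ × (1 + g) = €6,990.00 × 1.064 = €7,437.3600
Growing perpetuity: P = D₁ / (r − g) = €7,437.3600 / (0.113 − 0.064) = €151,782.86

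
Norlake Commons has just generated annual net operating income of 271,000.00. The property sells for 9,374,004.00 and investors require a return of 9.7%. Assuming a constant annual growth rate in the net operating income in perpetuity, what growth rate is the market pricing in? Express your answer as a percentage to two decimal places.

6.62%

P = D₀(1+g)/(r−g) ⇒ P(r−g) = D₀(1+g) ⇒ g(P+D₀) = P·r − D₀
g = (P·r − D₀)/(P + D₀) = (9,374,004.00×0.097 − 271,000.00) / (9,374,004.00 + 271,000.00) = 0.066177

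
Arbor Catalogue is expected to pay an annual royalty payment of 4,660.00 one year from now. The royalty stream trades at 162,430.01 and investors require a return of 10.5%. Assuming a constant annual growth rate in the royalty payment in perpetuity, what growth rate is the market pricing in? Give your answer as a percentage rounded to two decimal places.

P = D₁/(r−g) ⇒ g = r − D₁/P = 0.105 − 4,660.00/162,430.01 = 0.076311

7.63%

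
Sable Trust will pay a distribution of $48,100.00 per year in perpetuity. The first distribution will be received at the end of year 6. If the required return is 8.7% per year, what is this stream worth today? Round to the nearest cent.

$364315.88

Value at end of year 5: C / r = $48,100.00 / 0.087 = $552,873.5632
Discount to today: PV = $552,873.5632 / (1 + 0.087)^5 = $552,873.5632 / 1.517566 = $364,315.88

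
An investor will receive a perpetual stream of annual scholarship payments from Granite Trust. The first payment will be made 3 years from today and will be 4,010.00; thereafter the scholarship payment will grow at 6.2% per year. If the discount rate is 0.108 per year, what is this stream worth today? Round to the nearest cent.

Value at end of year 2: C₁ / (r − g) = 4,010.00 / (0.108 − 0.062) = 87,173.9130
Discount to today: PV = 87,173.9130 / (1 + 0.108)^2 = 87,173.9130 / 1.227664 = 71,007.96

71007.96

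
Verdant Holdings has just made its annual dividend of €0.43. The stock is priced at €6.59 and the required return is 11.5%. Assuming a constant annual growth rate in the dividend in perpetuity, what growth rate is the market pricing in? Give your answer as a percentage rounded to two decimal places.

P = D₀(1+g)/(r−g) ⇒ P(r−g) = D₀(1+g) ⇒ g(P+D₀) = P·r − D₀
g = (P·r − D₀)/(P + D₀) = (€6.59×0.115 − €0.43) / (€6.59 + €0.43) = 0.046702

4.67%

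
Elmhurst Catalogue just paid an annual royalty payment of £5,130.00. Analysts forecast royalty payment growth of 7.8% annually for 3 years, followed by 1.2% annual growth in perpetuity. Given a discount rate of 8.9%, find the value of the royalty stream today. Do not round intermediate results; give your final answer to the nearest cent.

D_1 = 5530.14000
D_2 = 5961.49092
D_3 = 6426.48721
Terminal value at year 3: TV = D_3×(1+g_2)/(r−g_2) = 6503.60506/0.077 = 84462.40335
P_0 = D_1/(1+r)^1 + D_2/(1+r)^2 + D_3/(1+r)^3 + TV/(1+r)^3
    = 5078.18182 + 5026.88705 + 4976.11042 + 65400.30832 = 80481.48760

£80481.49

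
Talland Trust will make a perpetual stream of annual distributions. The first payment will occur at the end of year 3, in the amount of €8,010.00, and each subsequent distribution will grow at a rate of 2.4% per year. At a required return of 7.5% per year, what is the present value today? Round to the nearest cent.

€135908.12

Value at end of year 2: C₁ / (r − g) = €8,010.00 / (0.075 − 0.024) = €157,058.8235
Discount to today: PV = €157,058.8235 / (1 + 0.075)^2 = €157,058.8235 / 1.155625 = €135,908.12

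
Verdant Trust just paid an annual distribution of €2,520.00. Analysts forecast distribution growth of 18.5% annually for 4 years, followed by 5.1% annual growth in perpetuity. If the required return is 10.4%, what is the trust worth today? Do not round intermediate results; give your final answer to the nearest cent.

D_1 = 2986.20000
D_2 = 3538.64700
D_3 = 4193.29669
D_4 = 4969.05658
Terminal value at year 4: TV = D_4×(1+g_2)/(r−g_2) = 5222.47847/0.053 = 98537.32961
P_0 = D_1/(1+r)^1 + D_2/(1+r)^2 + D_3/(1+r)^3 + D_4/(1+r)^4 + TV/(1+r)^4
    = 2704.89130 + 2903.34800 + 3116.36538 + 3345.01176 + 66332.21428 = 78401.83073

€78401.83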